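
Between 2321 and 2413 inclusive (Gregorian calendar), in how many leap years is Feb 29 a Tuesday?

Leap years in 2321–2413: 23 of them.
Feb 29 weekday advances by 5 (mod 7) from one leap year to the next four years later (or differs when a century non-leap intervenes).
Leap-day weekdays: 2324:Fri 2328:Wed 2332:Mon 2336:Sat 2340:Thu 2344:Tue✓ 2348:Sun 2352:Fri 2356:Wed 2360:Mon 2364:Sat 2368:Thu 2372:Tue✓ 2376:Sun 2380:Fri 2384:Wed 2388:Mon 2392:Sat 2396:Thu 2400:Tue✓ 2404:Sun 2408:Fri 2412:Wed
Tuesday: 2344, 2372, 2400 → 3.

3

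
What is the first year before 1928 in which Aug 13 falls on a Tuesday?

From one year to the next, a fixed date's weekday advances by 1, or by 2 when a Feb 29 lies between the two dates.
1928: August 13 is Monday.
1927: Saturday (−2)
1926: Friday (−1)
1925: Thursday (−1)
1924: Wednesday (−1)
1923: Monday (−2)
1922: Sunday (−1)
1921: Saturday (−1)
1920: Friday (−1)
1919: Wednesday (−2)
1918: Tuesday (−1)
Aug 13 falls on a Tuesday in 1918.

1918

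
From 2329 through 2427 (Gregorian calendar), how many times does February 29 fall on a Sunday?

Leap years in 2329–2427: 24 of them.
Feb 29 weekday advances by 5 (mod 7) from one leap year to the next four years later (or differs when a century non-leap intervenes).
Leap-day weekdays: 2332:Mon 2336:Sat 2340:Thu 2344:Tue 2348:Sun✓ 2352:Fri 2356:Wed 2360:Mon 2364:Sat 2368:Thu 2372:Tue 2376:Sun✓ 2380:Fri 2384:Wed 2388:Mon 2392:Sat 2396:Thu 2400:Tue 2404:Sun✓ 2408:Fri 2412:Wed 2416:Mon 2420:Sat 2424:Thu
Sunday: 2348, 2376, 2404 → 3.

3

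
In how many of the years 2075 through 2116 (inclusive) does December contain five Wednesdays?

December has 31 days; it has five Wednesdays when Wednesday falls among the first (month-length − 28) days — i.e. when December 1 is one of Wednesday/Tuesday/Monday.
December 1 by year: 2075:Sun 2076:Tue✓ 2077:Wed✓ 2078:Thu 2079:Fri 2080:Sun 2081:Mon✓ 2082:Tue✓ 2083:Wed✓ 2084:Fri 2085:Sat 2086:Sun 2087:Mon✓ 2088:Wed✓ 2089:Thu …(12 more)… 2102:Fri 2103:Sat 2104:Mon✓ 2105:Tue✓ 2106:Wed✓ 2107:Thu 2108:Sat 2109:Sun 2110:Mon✓ 2111:Tue✓ 2112:Thu 2113:Fri 2114:Sat 2115:Sun 2116:Tue✓
Years with five Wednesdays: 2076, 2077, 2081, 2082, 2083, 2087, 2088, 2092, 2093, 2094, 2098, 2099, 2100, 2104, 2105, 2106, 2110, 2111, 2116 → 19.

19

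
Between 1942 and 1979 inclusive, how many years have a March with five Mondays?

March has 31 days; it has five Mondays when Monday falls among the first (month-length − 28) days — i.e. when March 1 is one of Monday/Sunday/Saturday.
March 1 by year: 1942:Sun✓ 1943:Mon✓ 1944:Wed 1945:Thu 1946:Fri 1947:Sat✓ 1948:Mon✓ 1949:Tue 1950:Wed 1951:Thu 1952:Sat✓ 1953:Sun✓ 1954:Mon✓ 1955:Tue 1956:Thu …(8 more)… 1965:Mon✓ 1966:Tue 1967:Wed 1968:Fri 1969:Sat✓ 1970:Sun✓ 1971:Mon✓ 1972:Wed 1973:Thu 1974:Fri 1975:Sat✓ 1976:Mon✓ 1977:Tue 1978:Wed 1979:Thu
Years with five Mondays: 1942, 1943, 1947, 1948, 1952, 1953, 1954, 1958, 1959, 1964, 1965, 1969, 1970, 1971, 1975, 1976 → 16.

16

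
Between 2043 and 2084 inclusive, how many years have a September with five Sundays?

September has 30 days; it has five Sundays when Sunday falls among the first (month-length − 28) days — i.e. when September 1 is one of Sunday/Saturday.
September 1 by year: 2043:Tue 2044:Thu 2045:Fri 2046:Sat✓ 2047:Sun✓ 2048:Tue 2049:Wed 2050:Thu 2051:Fri 2052:Sun✓ 2053:Mon 2054:Tue 2055:Wed 2056:Fri 2057:Sat✓ …(12 more)… 2070:Mon 2071:Tue 2072:Thu 2073:Fri 2074:Sat✓ 2075:Sun✓ 2076:Tue 2077:Wed 2078:Thu 2079:Fri 2080:Sun✓ 2081:Mon 2082:Tue 2083:Wed 2084:Fri
Years with five Sundays: 2046, 2047, 2052, 2057, 2058, 2063, 2068, 2069, 2074, 2075, 2080 → 11.

11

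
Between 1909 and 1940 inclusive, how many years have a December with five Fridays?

15

December has 31 days; it has five Fridays when Friday falls among the first (month-length − 28) days — i.e. when December 1 is one of Friday/Thursday/Wednesday.
December 1 by year: 1909:Wed✓ 1910:Thu✓ 1911:Fri✓ 1912:Sun 1913:Mon 1914:Tue 1915:Wed✓ 1916:Fri✓ 1917:Sat 1918:Sun 1919:Mon 1920:Wed✓ 1921:Thu✓ 1922:Fri✓ 1923:Sat 1924:Mon 1925:Tue 1926:Wed✓ 1927:Thu✓ 1928:Sat 1929:Sun 1930:Mon 1931:Tue 1932:Thu✓ 1933:Fri✓ 1934:Sat 1935:Sun 1936:Tue 1937:Wed✓ 1938:Thu✓ 1939:Fri✓ 1940:Sun
Years with five Fridays: 1909, 1910, 1911, 1915, 1916, 1920, 1921, 1922, 1926, 1927, 1932, 1933, 1937, 1938, 1939 → 15.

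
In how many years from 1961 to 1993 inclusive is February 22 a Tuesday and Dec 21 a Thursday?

Check each year's weekday for February 22 and Dec 21:
  1961: Wed/Thu  1962: Thu/Fri  1963: Fri/Sat  1964: Sat/Mon  1965: Mon/Tue  1966: Tue/Wed  1967: Wed/Thu  1968: Thu/Sat  1969: Sat/Sun  1970: Sun/Mon  1971: Mon/Tue  1972: Tue/Thu ✓  1973: Thu/Fri  1974: Fri/Sat  …(5 more)…  1980: Fri/Sun  1981: Sun/Mon  1982: Mon/Tue  1983: Tue/Wed  1984: Wed/Fri  1985: Fri/Sat  1986: Sat/Sun  1987: Sun/Mon  1988: Mon/Wed  1989: Wed/Thu  1990: Thu/Fri  1991: Fri/Sat  1992: Sat/Mon  1993: Mon/Tue
Both conditions hold in: 1972 — 1.

1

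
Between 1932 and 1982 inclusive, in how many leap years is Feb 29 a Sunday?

Leap years in 1932–1982: 13 of them.
Feb 29 weekday advances by 5 (mod 7) from one leap year to the next four years later (or differs when a century non-leap intervenes).
Leap-day weekdays: 1932:Mon 1936:Sat 1940:Thu 1944:Tue 1948:Sun✓ 1952:Fri 1956:Wed 1960:Mon 1964:Sat 1968:Thu 1972:Tue 1976:Sun✓ 1980:Fri
Sunday: 1948, 1976 → 2.

2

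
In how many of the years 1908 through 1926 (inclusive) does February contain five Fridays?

February has 28 days (29 in leap years); it has five Fridays when Friday falls among the first (month-length − 28) days — i.e. when February 1 is Friday in a leap year (never in a common year).
February 1 by year: 1908:Sat 1909:Mon 1910:Tue 1911:Wed 1912:Thu 1913:Sat 1914:Sun 1915:Mon 1916:Tue 1917:Thu 1918:Fri 1919:Sat 1920:Sun 1921:Tue 1922:Wed 1923:Thu 1924:Fri✓ 1925:Sun 1926:Mon
Years with five Fridays: 1924 → 1.

1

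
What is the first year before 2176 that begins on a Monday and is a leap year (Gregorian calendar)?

2148

Jan 1 advances by 2 weekdays after a leap year and by 1 after a common year.
2176: Jan 1 is Monday (leap).
2175: Sunday
2174: Saturday
2173: Friday
2172: Wednesday (leap)
2171: Tuesday
2170: Monday
2169: Sunday
2168: Friday (leap)
2167: Thursday
2166: Wednesday
2165: Tuesday
2164: Sunday (leap)
2163: Saturday
2162: Friday
2161: Thursday
2160: Tuesday (leap)
2159: Monday
2158: Sunday
2157: Saturday
2156: Thursday (leap)
2155: Wednesday
2154: Tuesday
2153: Monday
2152: Saturday (leap)
2151: Friday
2150: Thursday
2149: Wednesday
2148: Monday (leap)
2148 begins on a Monday and is a leap year.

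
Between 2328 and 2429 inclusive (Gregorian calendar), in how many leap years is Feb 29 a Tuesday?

Leap years in 2328–2429: 26 of them.
Feb 29 weekday advances by 5 (mod 7) from one leap year to the next four years later (or differs when a century non-leap intervenes).
Leap-day weekdays: 2328:Wed 2332:Mon 2336:Sat 2340:Thu 2344:Tue✓ 2348:Sun 2352:Fri 2356:Wed 2360:Mon 2364:Sat 2368:Thu 2372:Tue✓ 2376:Sun 2380:Fri 2384:Wed 2388:Mon 2392:Sat 2396:Thu 2400:Tue✓ 2404:Sun 2408:Fri 2412:Wed 2416:Mon 2420:Sat 2424:Thu 2428:Tue✓
Tuesday: 2344, 2372, 2400, 2428 → 4.

4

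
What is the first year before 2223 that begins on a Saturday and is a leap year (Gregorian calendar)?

Jan 1 advances by 2 weekdays after a leap year and by 1 after a common year.
2223: Jan 1 is Wednesday.
2222: Tuesday
2221: Monday
2220: Saturday (leap)
2220 begins on a Saturday and is a leap year.

2220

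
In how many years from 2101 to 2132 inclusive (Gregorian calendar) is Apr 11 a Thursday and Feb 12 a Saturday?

Check each year's weekday for Apr 11 and Feb 12:
  2101: Mon/Sat  2102: Tue/Sun  2103: Wed/Mon  2104: Fri/Tue  2105: Sat/Thu  2106: Sun/Fri  2107: Mon/Sat  2108: Wed/Sun  2109: Thu/Tue  2110: Fri/Wed  2111: Sat/Thu  2112: Mon/Fri  2113: Tue/Sun  2114: Wed/Mon  …(4 more)…  2119: Tue/Sun  2120: Thu/Mon  2121: Fri/Wed  2122: Sat/Thu  2123: Sun/Fri  2124: Tue/Sat  2125: Wed/Mon  2126: Thu/Tue  2127: Fri/Wed  2128: Sun/Thu  2129: Mon/Sat  2130: Tue/Sun  2131: Wed/Mon  2132: Fri/Tue
Both conditions hold in: no year — 0.

0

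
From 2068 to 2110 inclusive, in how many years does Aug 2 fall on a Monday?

Track Aug 2's weekday year by year (advancing +1, or +2 across a Feb 29):
  2068: Thu  2069: Fri (+1)  2070: Sat (+1)  2071: Sun (+1)  2072: Tue (+2)
  2073: Wed (+1)  2074: Thu (+1)  2075: Fri (+1)  2076: Sun (+2)  2077: Mon (+1) ✓
  2078: Tue (+1)  2079: Wed (+1)  2080: Fri (+2)  2081: Sat (+1)  … (15 more years) …
  2097: Fri (+1)  2098: Sat (+1)  2099: Sun (+1)  2100: Mon (+1) ✓  2101: Tue (+1)
  2102: Wed (+1)  2103: Thu (+1)  2104: Sat (+2)  2105: Sun (+1)  2106: Mon (+1) ✓
  2107: Tue (+1)  2108: Thu (+2)  2109: Fri (+1)  2110: Sat (+1)
Monday years: 2077, 2083, 2088, 2094, 2100, 2106 — 6 in total.

6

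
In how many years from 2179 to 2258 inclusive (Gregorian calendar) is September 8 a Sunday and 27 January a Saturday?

Check each year's weekday for September 8 and 27 January:
  2179: Wed/Wed  2180: Fri/Thu  2181: Sat/Sat  2182: Sun/Sun  2183: Mon/Mon  2184: Wed/Tue  2185: Thu/Thu  2186: Fri/Fri  2187: Sat/Sat  2188: Mon/Sun  2189: Tue/Tue  2190: Wed/Wed  2191: Thu/Thu  2192: Sat/Fri  …(52 more)…  2245: Mon/Mon  2246: Tue/Tue  2247: Wed/Wed  2248: Fri/Thu  2249: Sat/Sat  2250: Sun/Sun  2251: Mon/Mon  2252: Wed/Tue  2253: Thu/Thu  2254: Fri/Fri  2255: Sat/Sat  2256: Mon/Sun  2257: Tue/Tue  2258: Wed/Wed
Both conditions hold in: 2216, 2244 — 2.

2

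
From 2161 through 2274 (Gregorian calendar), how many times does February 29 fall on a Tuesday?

3

Leap years in 2161–2274: 27 of them.
Feb 29 weekday advances by 5 (mod 7) from one leap year to the next four years later (or differs when a century non-leap intervenes).
Leap-day weekdays: 2164:Wed 2168:Mon 2172:Sat 2176:Thu 2180:Tue✓ 2184:Sun 2188:Fri 2192:Wed 2196:Mon 2204:Wed 2208:Mon 2212:Sat 2216:Thu 2220:Tue✓ 2224:Sun 2228:Fri 2232:Wed 2236:Mon 2240:Sat 2244:Thu 2248:Tue✓ 2252:Sun 2256:Fri 2260:Wed 2264:Mon 2268:Sat 2272:Thu
Tuesday: 2180, 2220, 2248 → 3.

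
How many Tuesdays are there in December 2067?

December 2067 has 31 days and begins on Thursday.
The first Tuesday is December 6.
Tuesdays fall on 6, 13, 20, 27 — that's 4.

4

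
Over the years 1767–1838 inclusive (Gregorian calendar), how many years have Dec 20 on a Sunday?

11

Track Dec 20's weekday year by year (advancing +1, or +2 across a Feb 29):
  1767: Sun ✓  1768: Tue (+2)  1769: Wed (+1)  1770: Thu (+1)  1771: Fri (+1)
  1772: Sun (+2) ✓  1773: Mon (+1)  1774: Tue (+1)  1775: Wed (+1)  1776: Fri (+2)
  1777: Sat (+1)  1778: Sun (+1) ✓  1779: Mon (+1)  1780: Wed (+2)  … (44 more years) …
  1825: Tue (+1)  1826: Wed (+1)  1827: Thu (+1)  1828: Sat (+2)  1829: Sun (+1) ✓
  1830: Mon (+1)  1831: Tue (+1)  1832: Thu (+2)  1833: Fri (+1)  1834: Sat (+1)
  1835: Sun (+1) ✓  1836: Tue (+2)  1837: Wed (+1)  1838: Thu (+1)
Sunday years: 1767, 1772, 1778, 1789, 1795, 1801, 1807, 1812, 1818, 1829, 1835 — 11 in total.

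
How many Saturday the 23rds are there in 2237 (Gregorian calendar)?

Check the 23rd of each month of 2237: Jan 23: Mon, Feb 23: Thu, Mar 23: Thu, Apr 23: Sun, May 23: Tue, Jun 23: Fri, Jul 23: Sun, Aug 23: Wed, Sep 23: Sat, Oct 23: Mon, Nov 23: Thu, Dec 23: Sat.
Saturday occurs in September, December — 2 months.

2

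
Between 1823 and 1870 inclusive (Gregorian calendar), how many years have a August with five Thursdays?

19

August has 31 days; it has five Thursdays when Thursday falls among the first (month-length − 28) days — i.e. when August 1 is one of Thursday/Wednesday/Tuesday.
August 1 by year: 1823:Fri 1824:Sun 1825:Mon 1826:Tue✓ 1827:Wed✓ 1828:Fri 1829:Sat 1830:Sun 1831:Mon 1832:Wed✓ 1833:Thu✓ 1834:Fri 1835:Sat 1836:Mon 1837:Tue✓ …(18 more)… 1856:Fri 1857:Sat 1858:Sun 1859:Mon 1860:Wed✓ 1861:Thu✓ 1862:Fri 1863:Sat 1864:Mon 1865:Tue✓ 1866:Wed✓ 1867:Thu✓ 1868:Sat 1869:Sun 1870:Mon
Years with five Thursdays: 1826, 1827, 1832, 1833, 1837, 1838, 1839, 1843, 1844, 1848, 1849, 1850, 1854, 1855, 1860, 1861, 1865, 1866, 1867 → 19.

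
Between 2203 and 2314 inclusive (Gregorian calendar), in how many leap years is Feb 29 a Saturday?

Leap years in 2203–2314: 27 of them.
Feb 29 weekday advances by 5 (mod 7) from one leap year to the next four years later (or differs when a century non-leap intervenes).
Leap-day weekdays: 2204:Wed 2208:Mon 2212:Sat✓ 2216:Thu 2220:Tue 2224:Sun 2228:Fri 2232:Wed 2236:Mon 2240:Sat✓ 2244:Thu 2248:Tue 2252:Sun 2256:Fri 2260:Wed 2264:Mon 2268:Sat✓ 2272:Thu 2276:Tue 2280:Sun 2284:Fri 2288:Wed 2292:Mon 2296:Sat✓ 2304:Mon 2308:Sat✓ 2312:Thu
Saturday: 2212, 2240, 2268, 2296, 2308 → 5.

5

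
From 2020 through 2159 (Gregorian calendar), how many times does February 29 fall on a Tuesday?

5

Leap years in 2020–2159: 34 of them.
Feb 29 weekday advances by 5 (mod 7) from one leap year to the next four years later (or differs when a century non-leap intervenes).
Leap-day weekdays: 2020:Sat 2024:Thu 2028:Tue✓ 2032:Sun 2036:Fri 2040:Wed 2044:Mon 2048:Sat 2052:Thu 2056:Tue✓ 2060:Sun 2064:Fri 2068:Wed …(8 more)… 2108:Wed 2112:Mon 2116:Sat 2120:Thu 2124:Tue✓ 2128:Sun 2132:Fri 2136:Wed 2140:Mon 2144:Sat 2148:Thu 2152:Tue✓ 2156:Sun
Tuesday: 2028, 2056, 2084, 2124, 2152 → 5.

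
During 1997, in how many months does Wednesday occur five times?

A month of length L has five Wednesdays iff its first Wednesday is on day ≤ L−28 (so day 1–3 in a 31-day month, 1–2 in a 30-day month, day 1 in a leap February).
Checking each month of 1997: Jan starts Wed (31d) ✓; Feb starts Sat (28d); Mar starts Sat (31d); Apr starts Tue (30d) ✓; May starts Thu (31d); Jun starts Sun (30d); Jul starts Tue (31d) ✓; Aug starts Fri (31d); Sep starts Mon (30d); Oct starts Wed (31d) ✓; Nov starts Sat (30d); Dec starts Mon (31d) ✓.
Five-Wednesday months: January, April, July, October, December → 5.

5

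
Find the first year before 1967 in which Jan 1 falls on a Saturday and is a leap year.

Jan 1 advances by 2 weekdays after a leap year and by 1 after a common year.
1967: Jan 1 is Sunday.
1966: Saturday
1965: Friday
1964: Wednesday (leap)
1963: Tuesday
1962: Monday
1961: Sunday
1960: Friday (leap)
1959: Thursday
1958: Wednesday
1957: Tuesday
1956: Sunday (leap)
1955: Saturday
1954: Friday
1953: Thursday
1952: Tuesday (leap)
1951: Monday
1950: Sunday
1949: Saturday
1948: Thursday (leap)
1947: Wednesday
1946: Tuesday
1945: Monday
1944: Saturday (leap)
1944 begins on a Saturday and is a leap year.

1944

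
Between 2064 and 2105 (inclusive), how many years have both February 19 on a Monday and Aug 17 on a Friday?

4

Check each year's weekday for February 19 and Aug 17:
  2064: Tue/Sun  2065: Thu/Mon  2066: Fri/Tue  2067: Sat/Wed  2068: Sun/Fri  2069: Tue/Sat  2070: Wed/Sun  2071: Thu/Mon  2072: Fri/Wed  2073: Sun/Thu  2074: Mon/Fri ✓  2075: Tue/Sat  2076: Wed/Mon  2077: Fri/Tue  …(14 more)…  2092: Tue/Sun  2093: Thu/Mon  2094: Fri/Tue  2095: Sat/Wed  2096: Sun/Fri  2097: Tue/Sat  2098: Wed/Sun  2099: Thu/Mon  2100: Fri/Tue  2101: Sat/Wed  2102: Sun/Thu  2103: Mon/Fri ✓  2104: Tue/Sun  2105: Thu/Mon
Both conditions hold in: 2074, 2085, 2091, 2103 — 4.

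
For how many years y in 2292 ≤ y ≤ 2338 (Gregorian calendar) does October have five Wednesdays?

October has 31 days; it has five Wednesdays when Wednesday falls among the first (month-length − 28) days — i.e. when October 1 is one of Wednesday/Tuesday/Monday.
October 1 by year: 2292:Sat 2293:Sun 2294:Mon✓ 2295:Tue✓ 2296:Thu 2297:Fri 2298:Sat 2299:Sun 2300:Mon✓ 2301:Tue✓ 2302:Wed✓ 2303:Thu 2304:Sat 2305:Sun 2306:Mon✓ …(17 more)… 2324:Wed✓ 2325:Thu 2326:Fri 2327:Sat 2328:Mon✓ 2329:Tue✓ 2330:Wed✓ 2331:Thu 2332:Sat 2333:Sun 2334:Mon✓ 2335:Tue✓ 2336:Thu 2337:Fri 2338:Sat
Years with five Wednesdays: 2294, 2295, 2300, 2301, 2302, 2306, 2307, 2312, 2313, 2317, 2318, 2319, 2323, 2324, 2328, 2329, 2330, 2334, 2335 → 19.

19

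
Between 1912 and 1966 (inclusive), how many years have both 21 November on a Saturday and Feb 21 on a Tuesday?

Check each year's weekday for 21 November and Feb 21:
  1912: Thu/Wed  1913: Fri/Fri  1914: Sat/Sat  1915: Sun/Sun  1916: Tue/Mon  1917: Wed/Wed  1918: Thu/Thu  1919: Fri/Fri  1920: Sun/Sat  1921: Mon/Mon  1922: Tue/Tue  1923: Wed/Wed  1924: Fri/Thu  1925: Sat/Sat  …(27 more)…  1953: Sat/Sat  1954: Sun/Sun  1955: Mon/Mon  1956: Wed/Tue  1957: Thu/Thu  1958: Fri/Fri  1959: Sat/Sat  1960: Mon/Sun  1961: Tue/Tue  1962: Wed/Wed  1963: Thu/Thu  1964: Sat/Fri  1965: Sun/Sun  1966: Mon/Mon
Both conditions hold in: no year — 0.

0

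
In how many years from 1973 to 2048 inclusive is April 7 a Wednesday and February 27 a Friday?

3

Check each year's weekday for April 7 and February 27:
  1973: Sat/Tue  1974: Sun/Wed  1975: Mon/Thu  1976: Wed/Fri ✓  1977: Thu/Sun  1978: Fri/Mon  1979: Sat/Tue  1980: Mon/Wed  1981: Tue/Fri  1982: Wed/Sat  1983: Thu/Sun  1984: Sat/Mon  1985: Sun/Wed  1986: Mon/Thu  …(48 more)…  2035: Sat/Tue  2036: Mon/Wed  2037: Tue/Fri  2038: Wed/Sat  2039: Thu/Sun  2040: Sat/Mon  2041: Sun/Wed  2042: Mon/Thu  2043: Tue/Fri  2044: Thu/Sat  2045: Fri/Mon  2046: Sat/Tue  2047: Sun/Wed  2048: Tue/Thu
Both conditions hold in: 1976, 2004, 2032 — 3.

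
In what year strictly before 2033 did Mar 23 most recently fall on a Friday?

From one year to the next, a fixed date's weekday advances by 1, or by 2 when a Feb 29 lies between the two dates.
2033: March 23 is Wednesday.
2032: Tuesday (−1)
2031: Sunday (−2)
2030: Saturday (−1)
2029: Friday (−1)
Mar 23 falls on a Friday in 2029.

2029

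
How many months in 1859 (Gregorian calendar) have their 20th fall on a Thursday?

2

Check the 20th of each month of 1859: Jan 20: Thu, Feb 20: Sun, Mar 20: Sun, Apr 20: Wed, May 20: Fri, Jun 20: Mon, Jul 20: Wed, Aug 20: Sat, Sep 20: Tue, Oct 20: Thu, Nov 20: Sun, Dec 20: Tue.
Thursday occurs in January, October — 2 months.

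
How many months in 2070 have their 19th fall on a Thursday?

1

Check the 19th of each month of 2070: Jan 19: Sun, Feb 19: Wed, Mar 19: Wed, Apr 19: Sat, May 19: Mon, Jun 19: Thu, Jul 19: Sat, Aug 19: Tue, Sep 19: Fri, Oct 19: Sun, Nov 19: Wed, Dec 19: Fri.
Thursday occurs in June — 1 month.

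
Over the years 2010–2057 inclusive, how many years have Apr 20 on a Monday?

7

Track Apr 20's weekday year by year (advancing +1, or +2 across a Feb 29):
  2010: Tue  2011: Wed (+1)  2012: Fri (+2)  2013: Sat (+1)  2014: Sun (+1)
  2015: Mon (+1) ✓  2016: Wed (+2)  2017: Thu (+1)  2018: Fri (+1)  2019: Sat (+1)
  2020: Mon (+2) ✓  2021: Tue (+1)  2022: Wed (+1)  2023: Thu (+1)  … (20 more years) …
  2044: Wed (+2)  2045: Thu (+1)  2046: Fri (+1)  2047: Sat (+1)  2048: Mon (+2) ✓
  2049: Tue (+1)  2050: Wed (+1)  2051: Thu (+1)  2052: Sat (+2)  2053: Sun (+1)
  2054: Mon (+1) ✓  2055: Tue (+1)  2056: Thu (+2)  2057: Fri (+1)
Monday years: 2015, 2020, 2026, 2037, 2043, 2048, 2054 — 7 in total.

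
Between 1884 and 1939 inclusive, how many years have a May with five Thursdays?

May has 31 days; it has five Thursdays when Thursday falls among the first (month-length − 28) days — i.e. when May 1 is one of Thursday/Wednesday/Tuesday.
May 1 by year: 1884:Thu✓ 1885:Fri 1886:Sat 1887:Sun 1888:Tue✓ 1889:Wed✓ 1890:Thu✓ 1891:Fri 1892:Sun 1893:Mon 1894:Tue✓ 1895:Wed✓ 1896:Fri 1897:Sat 1898:Sun …(26 more)… 1925:Fri 1926:Sat 1927:Sun 1928:Tue✓ 1929:Wed✓ 1930:Thu✓ 1931:Fri 1932:Sun 1933:Mon 1934:Tue✓ 1935:Wed✓ 1936:Fri 1937:Sat 1938:Sun 1939:Mon
Years with five Thursdays: 1884, 1888, 1889, 1890, 1894, 1895, 1900, 1901, 1902, 1906, 1907, 1912, 1913, 1917, 1918, 1919, 1923, 1924, 1928, 1929, 1930, 1934, 1935 → 23.

23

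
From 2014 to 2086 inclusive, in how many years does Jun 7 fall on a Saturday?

Track Jun 7's weekday year by year (advancing +1, or +2 across a Feb 29):
  2014: Sat ✓  2015: Sun (+1)  2016: Tue (+2)  2017: Wed (+1)  2018: Thu (+1)
  2019: Fri (+1)  2020: Sun (+2)  2021: Mon (+1)  2022: Tue (+1)  2023: Wed (+1)
  2024: Fri (+2)  2025: Sat (+1) ✓  2026: Sun (+1)  2027: Mon (+1)  … (45 more years) …
  2073: Wed (+1)  2074: Thu (+1)  2075: Fri (+1)  2076: Sun (+2)  2077: Mon (+1)
  2078: Tue (+1)  2079: Wed (+1)  2080: Fri (+2)  2081: Sat (+1) ✓  2082: Sun (+1)
  2083: Mon (+1)  2084: Wed (+2)  2085: Thu (+1)  2086: Fri (+1)
Saturday years: 2014, 2025, 2031, 2036, 2042, 2053, 2059, 2064, 2070, 2081 — 10 in total.

10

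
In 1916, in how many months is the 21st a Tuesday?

Check the 21st of each month of 1916: Jan 21: Fri, Feb 21: Mon, Mar 21: Tue, Apr 21: Fri, May 21: Sun, Jun 21: Wed, Jul 21: Fri, Aug 21: Mon, Sep 21: Thu, Oct 21: Sat, Nov 21: Tue, Dec 21: Thu.
Tuesday occurs in March, November — 2 months.

2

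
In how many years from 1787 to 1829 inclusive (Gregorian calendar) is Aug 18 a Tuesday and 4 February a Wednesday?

6

Check each year's weekday for Aug 18 and 4 February:
  1787: Sat/Sun  1788: Mon/Mon  1789: Tue/Wed ✓  1790: Wed/Thu  1791: Thu/Fri  1792: Sat/Sat  1793: Sun/Mon  1794: Mon/Tue  1795: Tue/Wed ✓  1796: Thu/Thu  1797: Fri/Sat  1798: Sat/Sun  1799: Sun/Mon  1800: Mon/Tue  …(15 more)…  1816: Sun/Sun  1817: Mon/Tue  1818: Tue/Wed ✓  1819: Wed/Thu  1820: Fri/Fri  1821: Sat/Sun  1822: Sun/Mon  1823: Mon/Tue  1824: Wed/Wed  1825: Thu/Fri  1826: Fri/Sat  1827: Sat/Sun  1828: Mon/Mon  1829: Tue/Wed ✓
Both conditions hold in: 1789, 1795, 1801, 1807, 1818, 1829 — 6.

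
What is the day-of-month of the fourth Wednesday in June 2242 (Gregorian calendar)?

22

June 1, 2242 is a Wednesday, so the first Wednesday is the 1st.
The fourth Wednesday is 1 + 21 = 22.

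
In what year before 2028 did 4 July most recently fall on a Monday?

From one year to the next, a fixed date's weekday advances by 1, or by 2 when a Feb 29 lies between the two dates.
2028: July 4 is Tuesday.
2027: Sunday (−2)
2026: Saturday (−1)
2025: Friday (−1)
2024: Thursday (−1)
2023: Tuesday (−2)
2022: Monday (−1)
4 July falls on a Monday in 2022.

2022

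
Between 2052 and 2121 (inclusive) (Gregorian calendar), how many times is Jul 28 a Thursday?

Track Jul 28's weekday year by year (advancing +1, or +2 across a Feb 29):
  2052: Sun  2053: Mon (+1)  2054: Tue (+1)  2055: Wed (+1)  2056: Fri (+2)
  2057: Sat (+1)  2058: Sun (+1)  2059: Mon (+1)  2060: Wed (+2)  2061: Thu (+1) ✓
  2062: Fri (+1)  2063: Sat (+1)  2064: Mon (+2)  2065: Tue (+1)  … (42 more years) …
  2108: Sat (+2)  2109: Sun (+1)  2110: Mon (+1)  2111: Tue (+1)  2112: Thu (+2) ✓
  2113: Fri (+1)  2114: Sat (+1)  2115: Sun (+1)  2116: Tue (+2)  2117: Wed (+1)
  2118: Thu (+1) ✓  2119: Fri (+1)  2120: Sun (+2)  2121: Mon (+1)
Thursday years: 2061, 2067, 2072, 2078, 2089, 2095, 2101, 2107, 2112, 2118 — 10 in total.

10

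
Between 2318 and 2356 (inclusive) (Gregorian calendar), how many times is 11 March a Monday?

Track 11 March's weekday year by year (advancing +1, or +2 across a Feb 29):
  2318: Mon ✓  2319: Tue (+1)  2320: Thu (+2)  2321: Fri (+1)  2322: Sat (+1)
  2323: Sun (+1)  2324: Tue (+2)  2325: Wed (+1)  2326: Thu (+1)  2327: Fri (+1)
  2328: Sun (+2)  2329: Mon (+1) ✓  2330: Tue (+1)  2331: Wed (+1)  … (11 more years) …
  2343: Thu (+1)  2344: Sat (+2)  2345: Sun (+1)  2346: Mon (+1) ✓  2347: Tue (+1)
  2348: Thu (+2)  2349: Fri (+1)  2350: Sat (+1)  2351: Sun (+1)  2352: Tue (+2)
  2353: Wed (+1)  2354: Thu (+1)  2355: Fri (+1)  2356: Sun (+2)
Monday years: 2318, 2329, 2335, 2340, 2346 — 5 in total.

5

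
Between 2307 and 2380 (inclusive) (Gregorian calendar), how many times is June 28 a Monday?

11

Track June 28's weekday year by year (advancing +1, or +2 across a Feb 29):
  2307: Fri  2308: Sun (+2)  2309: Mon (+1) ✓  2310: Tue (+1)  2311: Wed (+1)
  2312: Fri (+2)  2313: Sat (+1)  2314: Sun (+1)  2315: Mon (+1) ✓  2316: Wed (+2)
  2317: Thu (+1)  2318: Fri (+1)  2319: Sat (+1)  2320: Mon (+2) ✓  … (46 more years) …
  2367: Wed (+1)  2368: Fri (+2)  2369: Sat (+1)  2370: Sun (+1)  2371: Mon (+1) ✓
  2372: Wed (+2)  2373: Thu (+1)  2374: Fri (+1)  2375: Sat (+1)  2376: Mon (+2) ✓
  2377: Tue (+1)  2378: Wed (+1)  2379: Thu (+1)  2380: Sat (+2)
Monday years: 2309, 2315, 2320, 2326, 2337, 2343, 2348, 2354, 2365, 2371, 2376 — 11 in total.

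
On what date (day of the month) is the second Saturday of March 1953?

14

March 1, 1953 is a Sunday, so the first Saturday is the 7th.
The second Saturday is 7 + 7 = 14.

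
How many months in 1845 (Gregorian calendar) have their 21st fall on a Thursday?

1

Check the 21st of each month of 1845: Jan 21: Tue, Feb 21: Fri, Mar 21: Fri, Apr 21: Mon, May 21: Wed, Jun 21: Sat, Jul 21: Mon, Aug 21: Thu, Sep 21: Sun, Oct 21: Tue, Nov 21: Fri, Dec 21: Sun.
Thursday occurs in August — 1 month.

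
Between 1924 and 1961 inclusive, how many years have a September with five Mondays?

11

September has 30 days; it has five Mondays when Monday falls among the first (month-length − 28) days — i.e. when September 1 is one of Monday/Sunday.
September 1 by year: 1924:Mon✓ 1925:Tue 1926:Wed 1927:Thu 1928:Sat 1929:Sun✓ 1930:Mon✓ 1931:Tue 1932:Thu 1933:Fri 1934:Sat 1935:Sun✓ 1936:Tue 1937:Wed 1938:Thu …(8 more)… 1947:Mon✓ 1948:Wed 1949:Thu 1950:Fri 1951:Sat 1952:Mon✓ 1953:Tue 1954:Wed 1955:Thu 1956:Sat 1957:Sun✓ 1958:Mon✓ 1959:Tue 1960:Thu 1961:Fri
Years with five Mondays: 1924, 1929, 1930, 1935, 1940, 1941, 1946, 1947, 1952, 1957, 1958 → 11.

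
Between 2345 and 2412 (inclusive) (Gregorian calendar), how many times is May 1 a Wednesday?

9

Track May 1's weekday year by year (advancing +1, or +2 across a Feb 29):
  2345: Tue  2346: Wed (+1) ✓  2347: Thu (+1)  2348: Sat (+2)  2349: Sun (+1)
  2350: Mon (+1)  2351: Tue (+1)  2352: Thu (+2)  2353: Fri (+1)  2354: Sat (+1)
  2355: Sun (+1)  2356: Tue (+2)  2357: Wed (+1) ✓  2358: Thu (+1)  … (40 more years) …
  2399: Sat (+1)  2400: Mon (+2)  2401: Tue (+1)  2402: Wed (+1) ✓  2403: Thu (+1)
  2404: Sat (+2)  2405: Sun (+1)  2406: Mon (+1)  2407: Tue (+1)  2408: Thu (+2)
  2409: Fri (+1)  2410: Sat (+1)  2411: Sun (+1)  2412: Tue (+2)
Wednesday years: 2346, 2357, 2363, 2368, 2374, 2385, 2391, 2396, 2402 — 9 in total.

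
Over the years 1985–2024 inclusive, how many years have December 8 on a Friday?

6

Track December 8's weekday year by year (advancing +1, or +2 across a Feb 29):
  1985: Sun  1986: Mon (+1)  1987: Tue (+1)  1988: Thu (+2)  1989: Fri (+1) ✓
  1990: Sat (+1)  1991: Sun (+1)  1992: Tue (+2)  1993: Wed (+1)  1994: Thu (+1)
  1995: Fri (+1) ✓  1996: Sun (+2)  1997: Mon (+1)  1998: Tue (+1)  … (12 more years) …
  2011: Thu (+1)  2012: Sat (+2)  2013: Sun (+1)  2014: Mon (+1)  2015: Tue (+1)
  2016: Thu (+2)  2017: Fri (+1) ✓  2018: Sat (+1)  2019: Sun (+1)  2020: Tue (+2)
  2021: Wed (+1)  2022: Thu (+1)  2023: Fri (+1) ✓  2024: Sun (+2)
Friday years: 1989, 1995, 2000, 2006, 2017, 2023 — 6 in total.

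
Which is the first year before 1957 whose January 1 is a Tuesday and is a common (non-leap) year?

1946

Jan 1 advances by 2 weekdays after a leap year and by 1 after a common year.
1957: Jan 1 is Tuesday.
1956: Sunday (leap)
1955: Saturday
1954: Friday
1953: Thursday
1952: Tuesday (leap)
1951: Monday
1950: Sunday
1949: Saturday
1948: Thursday (leap)
1947: Wednesday
1946: Tuesday
1946 begins on a Tuesday and is a common year.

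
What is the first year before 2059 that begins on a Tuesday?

Jan 1 advances by 2 weekdays after a leap year and by 1 after a common year.
2059: Jan 1 is Wednesday.
2058: Tuesday
2058 begins on a Tuesday

2058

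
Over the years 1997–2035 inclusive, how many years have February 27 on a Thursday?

Track February 27's weekday year by year (advancing +1, or +2 across a Feb 29):
  1997: Thu ✓  1998: Fri (+1)  1999: Sat (+1)  2000: Sun (+1)  2001: Tue (+2)
  2002: Wed (+1)  2003: Thu (+1) ✓  2004: Fri (+1)  2005: Sun (+2)  2006: Mon (+1)
  2007: Tue (+1)  2008: Wed (+1)  2009: Fri (+2)  2010: Sat (+1)  … (11 more years) …
  2022: Sun (+1)  2023: Mon (+1)  2024: Tue (+1)  2025: Thu (+2) ✓  2026: Fri (+1)
  2027: Sat (+1)  2028: Sun (+1)  2029: Tue (+2)  2030: Wed (+1)  2031: Thu (+1) ✓
  2032: Fri (+1)  2033: Sun (+2)  2034: Mon (+1)  2035: Tue (+1)
Thursday years: 1997, 2003, 2014, 2020, 2025, 2031 — 6 in total.

6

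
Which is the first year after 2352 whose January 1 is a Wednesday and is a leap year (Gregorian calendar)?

2364

Jan 1 advances by 2 weekdays after a leap year and by 1 after a common year.
2352: Jan 1 is Tuesday (leap).
2353: Thursday
2354: Friday
2355: Saturday
2356: Sunday (leap)
2357: Tuesday
2358: Wednesday
2359: Thursday
2360: Friday (leap)
2361: Sunday
2362: Monday
2363: Tuesday
2364: Wednesday (leap)
2364 begins on a Wednesday and is a leap year.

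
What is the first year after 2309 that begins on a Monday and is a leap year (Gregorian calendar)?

2312

Jan 1 advances by 2 weekdays after a leap year and by 1 after a common year.
2309: Jan 1 is Friday.
2310: Saturday
2311: Sunday
2312: Monday (leap)
2312 begins on a Monday and is a leap year.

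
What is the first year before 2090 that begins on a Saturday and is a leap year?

Jan 1 advances by 2 weekdays after a leap year and by 1 after a common year.
2090: Jan 1 is Sunday.
2089: Saturday
2088: Thursday (leap)
2087: Wednesday
2086: Tuesday
2085: Monday
2084: Saturday (leap)
2084 begins on a Saturday and is a leap year.

2084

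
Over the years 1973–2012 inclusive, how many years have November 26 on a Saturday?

Track November 26's weekday year by year (advancing +1, or +2 across a Feb 29):
  1973: Mon  1974: Tue (+1)  1975: Wed (+1)  1976: Fri (+2)  1977: Sat (+1) ✓
  1978: Sun (+1)  1979: Mon (+1)  1980: Wed (+2)  1981: Thu (+1)  1982: Fri (+1)
  1983: Sat (+1) ✓  1984: Mon (+2)  1985: Tue (+1)  1986: Wed (+1)  … (12 more years) …
  1999: Fri (+1)  2000: Sun (+2)  2001: Mon (+1)  2002: Tue (+1)  2003: Wed (+1)
  2004: Fri (+2)  2005: Sat (+1) ✓  2006: Sun (+1)  2007: Mon (+1)  2008: Wed (+2)
  2009: Thu (+1)  2010: Fri (+1)  2011: Sat (+1) ✓  2012: Mon (+2)
Saturday years: 1977, 1983, 1988, 1994, 2005, 2011 — 6 in total.

6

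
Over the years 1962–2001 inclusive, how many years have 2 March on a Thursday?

Track 2 March's weekday year by year (advancing +1, or +2 across a Feb 29):
  1962: Fri  1963: Sat (+1)  1964: Mon (+2)  1965: Tue (+1)  1966: Wed (+1)
  1967: Thu (+1) ✓  1968: Sat (+2)  1969: Sun (+1)  1970: Mon (+1)  1971: Tue (+1)
  1972: Thu (+2) ✓  1973: Fri (+1)  1974: Sat (+1)  1975: Sun (+1)  … (12 more years) …
  1988: Wed (+2)  1989: Thu (+1) ✓  1990: Fri (+1)  1991: Sat (+1)  1992: Mon (+2)
  1993: Tue (+1)  1994: Wed (+1)  1995: Thu (+1) ✓  1996: Sat (+2)  1997: Sun (+1)
  1998: Mon (+1)  1999: Tue (+1)  2000: Thu (+2) ✓  2001: Fri (+1)
Thursday years: 1967, 1972, 1978, 1989, 1995, 2000 — 6 in total.

6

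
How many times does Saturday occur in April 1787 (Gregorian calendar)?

April 1787 has 30 days and begins on Sunday.
The first Saturday is April 7.
Saturdays fall on 7, 14, 21, 28 — that's 4.

4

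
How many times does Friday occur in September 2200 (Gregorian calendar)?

September 2200 has 30 days and begins on Monday.
The first Friday is September 5.
Fridays fall on 5, 12, 19, 26 — that's 4.

4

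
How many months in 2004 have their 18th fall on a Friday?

Check the 18th of each month of 2004: Jan 18: Sun, Feb 18: Wed, Mar 18: Thu, Apr 18: Sun, May 18: Tue, Jun 18: Fri, Jul 18: Sun, Aug 18: Wed, Sep 18: Sat, Oct 18: Mon, Nov 18: Thu, Dec 18: Sat.
Friday occurs in June — 1 month.

1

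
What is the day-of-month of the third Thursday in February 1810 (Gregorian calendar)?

February 1, 1810 is a Thursday, so the first Thursday is the 1st.
The third Thursday is 1 + 14 = 15.

15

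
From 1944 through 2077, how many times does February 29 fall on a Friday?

Leap years in 1944–2077: 34 of them.
Feb 29 weekday advances by 5 (mod 7) from one leap year to the next four years later (or differs when a century non-leap intervenes).
Leap-day weekdays: 1944:Tue 1948:Sun 1952:Fri✓ 1956:Wed 1960:Mon 1964:Sat 1968:Thu 1972:Tue 1976:Sun 1980:Fri✓ 1984:Wed 1988:Mon 1992:Sat …(8 more)… 2028:Tue 2032:Sun 2036:Fri✓ 2040:Wed 2044:Mon 2048:Sat 2052:Thu 2056:Tue 2060:Sun 2064:Fri✓ 2068:Wed 2072:Mon 2076:Sat
Friday: 1952, 1980, 2008, 2036, 2064 → 5.

5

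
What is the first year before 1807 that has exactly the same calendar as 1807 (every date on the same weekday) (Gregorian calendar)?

1801

Two years share a calendar iff Jan 1 falls on the same weekday and both are leap or both are common. 1807: Jan 1 is Thursday, common year.
1806: Jan 1 Wednesday, common
1805: Jan 1 Tuesday, common
1804: Jan 1 Sunday, leap
1803: Jan 1 Saturday, common
1802: Jan 1 Friday, common
1801: Jan 1 Thursday, common
1801 matches on both conditions.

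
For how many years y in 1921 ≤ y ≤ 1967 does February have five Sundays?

1

February has 28 days (29 in leap years); it has five Sundays when Sunday falls among the first (month-length − 28) days — i.e. when February 1 is Sunday in a leap year (never in a common year).
February 1 by year: 1921:Tue 1922:Wed 1923:Thu 1924:Fri 1925:Sun 1926:Mon 1927:Tue 1928:Wed 1929:Fri 1930:Sat 1931:Sun 1932:Mon 1933:Wed 1934:Thu 1935:Fri …(17 more)… 1953:Sun 1954:Mon 1955:Tue 1956:Wed 1957:Fri 1958:Sat 1959:Sun 1960:Mon 1961:Wed 1962:Thu 1963:Fri 1964:Sat 1965:Mon 1966:Tue 1967:Wed
Years with five Sundays: 1948 → 1.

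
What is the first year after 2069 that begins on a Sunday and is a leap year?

Jan 1 advances by 2 weekdays after a leap year and by 1 after a common year.
2069: Jan 1 is Tuesday.
2070: Wednesday
2071: Thursday
2072: Friday (leap)
2073: Sunday
2074: Monday
2075: Tuesday
2076: Wednesday (leap)
2077: Friday
2078: Saturday
2079: Sunday
2080: Monday (leap)
2081: Wednesday
2082: Thursday
2083: Friday
2084: Saturday (leap)
2085: Monday
2086: Tuesday
2087: Wednesday
2088: Thursday (leap)
2089: Saturday
2090: Sunday
2091: Monday
2092: Tuesday (leap)
2093: Thursday
2094: Friday
2095: Saturday
2096: Sunday (leap)
2096 begins on a Sunday and is a leap year.

2096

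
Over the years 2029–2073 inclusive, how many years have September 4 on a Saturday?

6

Track September 4's weekday year by year (advancing +1, or +2 across a Feb 29):
  2029: Tue  2030: Wed (+1)  2031: Thu (+1)  2032: Sat (+2) ✓  2033: Sun (+1)
  2034: Mon (+1)  2035: Tue (+1)  2036: Thu (+2)  2037: Fri (+1)  2038: Sat (+1) ✓
  2039: Sun (+1)  2040: Tue (+2)  2041: Wed (+1)  2042: Thu (+1)  … (17 more years) …
  2060: Sat (+2) ✓  2061: Sun (+1)  2062: Mon (+1)  2063: Tue (+1)  2064: Thu (+2)
  2065: Fri (+1)  2066: Sat (+1) ✓  2067: Sun (+1)  2068: Tue (+2)  2069: Wed (+1)
  2070: Thu (+1)  2071: Fri (+1)  2072: Sun (+2)  2073: Mon (+1)
Saturday years: 2032, 2038, 2049, 2055, 2060, 2066 — 6 in total.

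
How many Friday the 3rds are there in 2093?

2

Check the 3rd of each month of 2093: Jan 3: Sat, Feb 3: Tue, Mar 3: Tue, Apr 3: Fri, May 3: Sun, Jun 3: Wed, Jul 3: Fri, Aug 3: Mon, Sep 3: Thu, Oct 3: Sat, Nov 3: Tue, Dec 3: Thu.
Friday occurs in April, July — 2 months.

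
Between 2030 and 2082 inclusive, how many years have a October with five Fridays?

October has 31 days; it has five Fridays when Friday falls among the first (month-length − 28) days — i.e. when October 1 is one of Friday/Thursday/Wednesday.
October 1 by year: 2030:Tue 2031:Wed✓ 2032:Fri✓ 2033:Sat 2034:Sun 2035:Mon 2036:Wed✓ 2037:Thu✓ 2038:Fri✓ 2039:Sat 2040:Mon 2041:Tue 2042:Wed✓ 2043:Thu✓ 2044:Sat …(23 more)… 2068:Mon 2069:Tue 2070:Wed✓ 2071:Thu✓ 2072:Sat 2073:Sun 2074:Mon 2075:Tue 2076:Thu✓ 2077:Fri✓ 2078:Sat 2079:Sun 2080:Tue 2081:Wed✓ 2082:Thu✓
Years with five Fridays: 2031, 2032, 2036, 2037, 2038, 2042, 2043, 2048, 2049, 2053, 2054, 2055, 2059, 2060, 2064, 2065, 2066, 2070, 2071, 2076, 2077, 2081, 2082 → 23.

23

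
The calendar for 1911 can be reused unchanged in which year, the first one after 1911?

1922

Two years share a calendar iff Jan 1 falls on the same weekday and both are leap or both are common. 1911: Jan 1 is Sunday, common year.
1912: Jan 1 Monday, leap
1913: Jan 1 Wednesday, common
1914: Jan 1 Thursday, common
1915: Jan 1 Friday, common
1916: Jan 1 Saturday, leap
1917: Jan 1 Monday, common
1918: Jan 1 Tuesday, common
1919: Jan 1 Wednesday, common
1920: Jan 1 Thursday, leap
1921: Jan 1 Saturday, common
1922: Jan 1 Sunday, common
1922 matches on both conditions.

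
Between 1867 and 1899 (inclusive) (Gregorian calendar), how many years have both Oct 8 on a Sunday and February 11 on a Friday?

Check each year's weekday for Oct 8 and February 11:
  1867: Tue/Mon  1868: Thu/Tue  1869: Fri/Thu  1870: Sat/Fri  1871: Sun/Sat  1872: Tue/Sun  1873: Wed/Tue  1874: Thu/Wed  1875: Fri/Thu  1876: Sun/Fri ✓  1877: Mon/Sun  1878: Tue/Mon  1879: Wed/Tue  1880: Fri/Wed  …(5 more)…  1886: Fri/Thu  1887: Sat/Fri  1888: Mon/Sat  1889: Tue/Mon  1890: Wed/Tue  1891: Thu/Wed  1892: Sat/Thu  1893: Sun/Sat  1894: Mon/Sun  1895: Tue/Mon  1896: Thu/Tue  1897: Fri/Thu  1898: Sat/Fri  1899: Sun/Sat
Both conditions hold in: 1876 — 1.

1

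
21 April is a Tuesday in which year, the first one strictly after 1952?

From one year to the next, a fixed date's weekday advances by 1, or by 2 when a Feb 29 lies between the two dates.
1952: April 21 is Monday.
1953: Tuesday (+1)
21 April falls on a Tuesday in 1953.

1953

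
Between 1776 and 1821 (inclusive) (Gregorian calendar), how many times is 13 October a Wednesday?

6

Track 13 October's weekday year by year (advancing +1, or +2 across a Feb 29):
  1776: Sun  1777: Mon (+1)  1778: Tue (+1)  1779: Wed (+1) ✓  1780: Fri (+2)
  1781: Sat (+1)  1782: Sun (+1)  1783: Mon (+1)  1784: Wed (+2) ✓  1785: Thu (+1)
  1786: Fri (+1)  1787: Sat (+1)  1788: Mon (+2)  1789: Tue (+1)  … (18 more years) …
  1808: Thu (+2)  1809: Fri (+1)  1810: Sat (+1)  1811: Sun (+1)  1812: Tue (+2)
  1813: Wed (+1) ✓  1814: Thu (+1)  1815: Fri (+1)  1816: Sun (+2)  1817: Mon (+1)
  1818: Tue (+1)  1819: Wed (+1) ✓  1820: Fri (+2)  1821: Sat (+1)
Wednesday years: 1779, 1784, 1790, 1802, 1813, 1819 — 6 in total.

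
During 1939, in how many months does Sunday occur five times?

5

A month of length L has five Sundays iff its first Sunday is on day ≤ L−28 (so day 1–3 in a 31-day month, 1–2 in a 30-day month, day 1 in a leap February).
Checking each month of 1939: Jan starts Sun (31d) ✓; Feb starts Wed (28d); Mar starts Wed (31d); Apr starts Sat (30d) ✓; May starts Mon (31d); Jun starts Thu (30d); Jul starts Sat (31d) ✓; Aug starts Tue (31d); Sep starts Fri (30d); Oct starts Sun (31d) ✓; Nov starts Wed (30d); Dec starts Fri (31d) ✓.
Five-Sunday months: January, April, July, October, December → 5.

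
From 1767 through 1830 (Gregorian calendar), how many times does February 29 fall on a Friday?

2

Leap years in 1767–1830: 15 of them.
Feb 29 weekday advances by 5 (mod 7) from one leap year to the next four years later (or differs when a century non-leap intervenes).
Leap-day weekdays: 1768:Mon 1772:Sat 1776:Thu 1780:Tue 1784:Sun 1788:Fri✓ 1792:Wed 1796:Mon 1804:Wed 1808:Mon 1812:Sat 1816:Thu 1820:Tue 1824:Sun 1828:Fri✓
Friday: 1788, 1828 → 2.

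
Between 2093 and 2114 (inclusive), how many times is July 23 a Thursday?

4

Track July 23's weekday year by year (advancing +1, or +2 across a Feb 29):
  2093: Thu ✓  2094: Fri (+1)  2095: Sat (+1)  2096: Mon (+2)  2097: Tue (+1)
  2098: Wed (+1)  2099: Thu (+1) ✓  2100: Fri (+1)  2101: Sat (+1)  2102: Sun (+1)
  2103: Mon (+1)  2104: Wed (+2)  2105: Thu (+1) ✓  2106: Fri (+1)  2107: Sat (+1)
  2108: Mon (+2)  2109: Tue (+1)  2110: Wed (+1)  2111: Thu (+1) ✓  2112: Sat (+2)
  2113: Sun (+1)  2114: Mon (+1)
Thursday years: 2093, 2099, 2105, 2111 — 4 in total.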